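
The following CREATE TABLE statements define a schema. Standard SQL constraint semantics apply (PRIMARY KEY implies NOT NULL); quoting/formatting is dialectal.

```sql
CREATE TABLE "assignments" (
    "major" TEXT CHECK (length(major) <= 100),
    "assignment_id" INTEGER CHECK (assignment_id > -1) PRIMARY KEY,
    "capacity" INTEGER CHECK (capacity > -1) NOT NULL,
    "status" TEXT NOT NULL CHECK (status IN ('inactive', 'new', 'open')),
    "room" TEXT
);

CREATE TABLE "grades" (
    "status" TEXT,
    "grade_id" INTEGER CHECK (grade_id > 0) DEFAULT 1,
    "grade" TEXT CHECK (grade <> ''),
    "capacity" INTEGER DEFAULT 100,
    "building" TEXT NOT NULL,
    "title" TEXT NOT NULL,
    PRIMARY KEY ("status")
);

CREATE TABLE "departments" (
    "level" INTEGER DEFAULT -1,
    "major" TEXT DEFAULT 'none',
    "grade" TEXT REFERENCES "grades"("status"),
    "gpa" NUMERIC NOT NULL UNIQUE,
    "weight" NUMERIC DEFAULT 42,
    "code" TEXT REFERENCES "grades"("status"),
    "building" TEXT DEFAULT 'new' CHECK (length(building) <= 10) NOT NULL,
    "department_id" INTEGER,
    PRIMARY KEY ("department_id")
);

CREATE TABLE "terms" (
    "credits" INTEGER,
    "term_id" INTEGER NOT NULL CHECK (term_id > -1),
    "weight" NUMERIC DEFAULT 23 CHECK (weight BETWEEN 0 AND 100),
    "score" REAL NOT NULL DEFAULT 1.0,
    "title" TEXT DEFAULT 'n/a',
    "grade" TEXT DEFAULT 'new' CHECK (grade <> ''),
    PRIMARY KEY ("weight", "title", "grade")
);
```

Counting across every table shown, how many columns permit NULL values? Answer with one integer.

assignments: 2 nullable (major, room — PK (assignment_id) and explicit NOT NULL columns excluded).
grades: 3 nullable (grade_id, grade, capacity — PK (status) and explicit NOT NULL columns excluded).
departments: 5 nullable (level, major, grade, weight, code — PK (department_id) and explicit NOT NULL columns excluded).
terms: 1 nullable (credits — PK (weight, title, grade) and explicit NOT NULL columns excluded).
Total: 2 + 3 + 5 + 1 = 11.

11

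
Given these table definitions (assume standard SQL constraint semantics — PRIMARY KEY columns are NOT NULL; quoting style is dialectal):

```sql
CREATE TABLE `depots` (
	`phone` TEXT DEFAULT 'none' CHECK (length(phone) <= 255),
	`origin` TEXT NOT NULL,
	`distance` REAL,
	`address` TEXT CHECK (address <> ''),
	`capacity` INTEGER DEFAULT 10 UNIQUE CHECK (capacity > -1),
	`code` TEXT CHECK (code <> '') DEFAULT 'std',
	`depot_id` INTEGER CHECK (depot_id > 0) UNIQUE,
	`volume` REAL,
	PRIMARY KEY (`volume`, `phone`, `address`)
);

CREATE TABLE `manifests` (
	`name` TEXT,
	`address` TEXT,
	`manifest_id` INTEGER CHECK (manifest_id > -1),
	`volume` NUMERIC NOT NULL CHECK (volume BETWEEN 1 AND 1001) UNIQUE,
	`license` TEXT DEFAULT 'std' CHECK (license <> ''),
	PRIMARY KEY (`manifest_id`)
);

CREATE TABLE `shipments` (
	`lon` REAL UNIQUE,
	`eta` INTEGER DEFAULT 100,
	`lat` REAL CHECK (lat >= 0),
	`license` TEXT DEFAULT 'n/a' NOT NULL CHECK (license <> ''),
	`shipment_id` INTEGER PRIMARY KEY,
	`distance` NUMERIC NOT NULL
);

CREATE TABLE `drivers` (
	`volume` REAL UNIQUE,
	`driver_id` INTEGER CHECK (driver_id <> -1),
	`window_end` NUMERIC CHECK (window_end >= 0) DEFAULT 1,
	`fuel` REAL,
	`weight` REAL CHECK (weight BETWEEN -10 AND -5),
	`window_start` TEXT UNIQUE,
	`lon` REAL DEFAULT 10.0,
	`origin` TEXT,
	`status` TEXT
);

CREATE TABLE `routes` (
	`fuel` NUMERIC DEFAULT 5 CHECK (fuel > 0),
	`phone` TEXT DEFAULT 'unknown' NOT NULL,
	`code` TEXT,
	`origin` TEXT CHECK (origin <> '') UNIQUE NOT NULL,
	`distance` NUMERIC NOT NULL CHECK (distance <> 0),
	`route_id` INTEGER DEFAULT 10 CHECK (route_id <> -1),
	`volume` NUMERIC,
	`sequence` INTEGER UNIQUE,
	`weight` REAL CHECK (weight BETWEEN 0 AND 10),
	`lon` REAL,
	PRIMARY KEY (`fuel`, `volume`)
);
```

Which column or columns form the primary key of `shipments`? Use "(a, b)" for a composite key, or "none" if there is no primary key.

shipment_id

shipment_id is declared PRIMARY KEY inline on the column.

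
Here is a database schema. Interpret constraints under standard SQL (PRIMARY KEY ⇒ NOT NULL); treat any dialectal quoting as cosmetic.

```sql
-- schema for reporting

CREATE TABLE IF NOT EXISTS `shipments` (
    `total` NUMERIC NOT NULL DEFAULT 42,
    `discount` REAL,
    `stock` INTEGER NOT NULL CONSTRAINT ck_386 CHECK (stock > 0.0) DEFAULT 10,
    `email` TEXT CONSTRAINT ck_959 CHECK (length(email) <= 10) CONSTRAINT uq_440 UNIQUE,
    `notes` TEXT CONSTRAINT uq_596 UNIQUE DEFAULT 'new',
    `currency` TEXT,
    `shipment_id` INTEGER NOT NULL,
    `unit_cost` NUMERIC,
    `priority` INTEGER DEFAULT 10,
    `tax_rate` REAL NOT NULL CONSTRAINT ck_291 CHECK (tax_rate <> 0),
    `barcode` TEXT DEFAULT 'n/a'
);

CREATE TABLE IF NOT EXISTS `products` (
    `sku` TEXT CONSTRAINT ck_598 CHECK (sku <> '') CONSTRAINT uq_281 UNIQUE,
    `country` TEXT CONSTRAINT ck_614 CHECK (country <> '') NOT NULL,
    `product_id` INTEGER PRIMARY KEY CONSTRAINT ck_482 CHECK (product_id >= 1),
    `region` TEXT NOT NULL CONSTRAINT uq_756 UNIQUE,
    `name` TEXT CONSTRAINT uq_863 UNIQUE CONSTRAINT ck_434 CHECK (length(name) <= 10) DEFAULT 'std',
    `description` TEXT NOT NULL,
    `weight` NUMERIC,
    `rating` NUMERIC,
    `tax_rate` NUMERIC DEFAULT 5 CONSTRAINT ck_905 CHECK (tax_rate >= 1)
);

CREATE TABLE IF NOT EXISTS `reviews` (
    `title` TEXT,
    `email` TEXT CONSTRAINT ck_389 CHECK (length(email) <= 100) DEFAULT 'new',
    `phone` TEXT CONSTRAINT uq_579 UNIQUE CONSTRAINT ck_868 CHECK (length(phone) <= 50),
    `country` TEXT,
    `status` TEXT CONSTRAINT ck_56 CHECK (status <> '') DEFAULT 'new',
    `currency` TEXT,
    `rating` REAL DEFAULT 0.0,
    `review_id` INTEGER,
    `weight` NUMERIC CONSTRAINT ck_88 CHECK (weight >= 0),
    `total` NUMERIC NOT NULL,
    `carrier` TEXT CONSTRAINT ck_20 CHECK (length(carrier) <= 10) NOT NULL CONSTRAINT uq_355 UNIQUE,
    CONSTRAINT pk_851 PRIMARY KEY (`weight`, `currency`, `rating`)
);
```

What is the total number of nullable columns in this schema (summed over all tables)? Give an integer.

18

shipments: 7 nullable (discount, email, notes, currency, unit_cost, priority, barcode — PK none and explicit NOT NULL columns excluded).
products: 5 nullable (sku, name, weight, rating, tax_rate — PK (product_id) and explicit NOT NULL columns excluded).
reviews: 6 nullable (title, email, phone, country, status, review_id — PK (weight, currency, rating) and explicit NOT NULL columns excluded).
Total: 7 + 5 + 6 = 18.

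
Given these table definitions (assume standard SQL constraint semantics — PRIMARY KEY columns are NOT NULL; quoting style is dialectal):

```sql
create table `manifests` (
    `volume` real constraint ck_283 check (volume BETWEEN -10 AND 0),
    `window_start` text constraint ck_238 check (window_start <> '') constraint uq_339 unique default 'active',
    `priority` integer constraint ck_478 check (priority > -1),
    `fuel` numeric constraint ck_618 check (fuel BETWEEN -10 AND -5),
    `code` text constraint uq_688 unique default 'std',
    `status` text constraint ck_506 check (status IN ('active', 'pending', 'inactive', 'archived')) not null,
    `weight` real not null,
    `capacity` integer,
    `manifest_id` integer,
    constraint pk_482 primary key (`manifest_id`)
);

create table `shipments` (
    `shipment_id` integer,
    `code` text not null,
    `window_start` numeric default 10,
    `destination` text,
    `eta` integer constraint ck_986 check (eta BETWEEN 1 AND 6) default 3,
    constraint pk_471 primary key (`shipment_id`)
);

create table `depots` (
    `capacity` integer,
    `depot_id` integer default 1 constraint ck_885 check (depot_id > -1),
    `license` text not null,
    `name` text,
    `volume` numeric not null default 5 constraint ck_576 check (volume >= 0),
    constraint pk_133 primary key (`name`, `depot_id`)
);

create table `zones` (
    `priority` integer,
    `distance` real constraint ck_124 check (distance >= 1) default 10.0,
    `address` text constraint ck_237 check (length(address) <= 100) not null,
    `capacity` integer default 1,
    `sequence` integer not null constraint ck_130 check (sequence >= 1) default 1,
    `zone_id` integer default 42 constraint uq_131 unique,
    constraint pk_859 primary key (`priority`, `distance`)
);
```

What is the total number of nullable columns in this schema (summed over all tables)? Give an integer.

12

manifests: 6 nullable (volume, window_start, priority, fuel, code, capacity — PK (manifest_id) and explicit NOT NULL columns excluded).
shipments: 3 nullable (window_start, destination, eta — PK (shipment_id) and explicit NOT NULL columns excluded).
depots: 1 nullable (capacity — PK (name, depot_id) and explicit NOT NULL columns excluded).
zones: 2 nullable (capacity, zone_id — PK (priority, distance) and explicit NOT NULL columns excluded).
Total: 6 + 3 + 1 + 2 = 12.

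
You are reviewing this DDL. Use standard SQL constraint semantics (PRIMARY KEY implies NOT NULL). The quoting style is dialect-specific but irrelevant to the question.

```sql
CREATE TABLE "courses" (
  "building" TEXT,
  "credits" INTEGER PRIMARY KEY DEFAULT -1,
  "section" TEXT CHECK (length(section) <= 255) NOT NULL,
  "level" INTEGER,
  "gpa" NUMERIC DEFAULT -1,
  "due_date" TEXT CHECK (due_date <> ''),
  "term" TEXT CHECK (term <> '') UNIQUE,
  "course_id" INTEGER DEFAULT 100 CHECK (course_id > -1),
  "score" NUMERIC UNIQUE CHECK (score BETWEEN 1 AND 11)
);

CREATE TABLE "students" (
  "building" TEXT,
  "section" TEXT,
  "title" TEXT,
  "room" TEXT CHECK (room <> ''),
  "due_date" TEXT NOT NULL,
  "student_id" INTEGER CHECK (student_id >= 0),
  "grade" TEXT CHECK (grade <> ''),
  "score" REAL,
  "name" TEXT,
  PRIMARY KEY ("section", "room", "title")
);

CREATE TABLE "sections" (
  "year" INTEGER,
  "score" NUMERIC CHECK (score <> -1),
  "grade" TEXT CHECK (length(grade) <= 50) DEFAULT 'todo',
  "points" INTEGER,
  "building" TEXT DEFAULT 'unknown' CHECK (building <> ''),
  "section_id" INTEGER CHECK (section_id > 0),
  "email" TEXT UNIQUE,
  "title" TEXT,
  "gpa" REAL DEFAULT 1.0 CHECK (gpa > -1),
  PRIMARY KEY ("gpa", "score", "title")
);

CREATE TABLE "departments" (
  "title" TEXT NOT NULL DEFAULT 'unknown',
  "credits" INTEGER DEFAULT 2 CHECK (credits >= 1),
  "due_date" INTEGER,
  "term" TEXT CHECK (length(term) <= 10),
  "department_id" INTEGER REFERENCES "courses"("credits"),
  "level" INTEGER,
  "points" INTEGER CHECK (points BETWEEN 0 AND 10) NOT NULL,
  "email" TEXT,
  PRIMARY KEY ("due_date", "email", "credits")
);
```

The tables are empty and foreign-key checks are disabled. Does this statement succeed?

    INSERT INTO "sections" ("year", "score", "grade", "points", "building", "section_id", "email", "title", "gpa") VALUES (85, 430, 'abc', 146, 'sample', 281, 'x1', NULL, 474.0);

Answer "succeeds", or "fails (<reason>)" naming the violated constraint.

title is explicitly set to NULL, but title is part of the PRIMARY KEY (implied NOT NULL).

fails (NOT NULL on title)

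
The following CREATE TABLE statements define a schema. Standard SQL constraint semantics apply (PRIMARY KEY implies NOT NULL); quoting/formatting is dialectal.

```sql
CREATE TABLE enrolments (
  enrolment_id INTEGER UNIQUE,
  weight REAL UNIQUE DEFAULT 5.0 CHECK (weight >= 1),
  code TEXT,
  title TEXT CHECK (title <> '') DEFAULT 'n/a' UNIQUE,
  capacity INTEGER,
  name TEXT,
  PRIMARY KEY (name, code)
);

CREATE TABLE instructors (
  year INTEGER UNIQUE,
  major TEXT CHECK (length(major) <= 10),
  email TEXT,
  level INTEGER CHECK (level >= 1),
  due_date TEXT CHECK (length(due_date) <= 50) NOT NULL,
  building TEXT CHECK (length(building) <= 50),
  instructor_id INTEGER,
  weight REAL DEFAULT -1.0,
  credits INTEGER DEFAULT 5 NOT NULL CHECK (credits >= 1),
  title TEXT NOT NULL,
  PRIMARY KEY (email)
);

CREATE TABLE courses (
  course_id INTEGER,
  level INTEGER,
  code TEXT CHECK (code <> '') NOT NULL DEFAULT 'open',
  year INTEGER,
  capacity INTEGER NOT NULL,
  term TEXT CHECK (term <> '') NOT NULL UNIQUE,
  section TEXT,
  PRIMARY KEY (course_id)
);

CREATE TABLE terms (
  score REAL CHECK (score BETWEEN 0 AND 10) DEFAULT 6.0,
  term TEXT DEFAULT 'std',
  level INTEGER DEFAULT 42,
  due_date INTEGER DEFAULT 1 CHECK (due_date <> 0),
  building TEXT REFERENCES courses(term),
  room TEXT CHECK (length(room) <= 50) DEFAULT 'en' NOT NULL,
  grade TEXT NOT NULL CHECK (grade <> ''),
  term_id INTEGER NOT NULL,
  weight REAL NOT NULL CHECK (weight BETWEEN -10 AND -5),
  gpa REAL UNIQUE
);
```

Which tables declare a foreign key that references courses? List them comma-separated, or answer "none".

terms

- terms.building references courses(term).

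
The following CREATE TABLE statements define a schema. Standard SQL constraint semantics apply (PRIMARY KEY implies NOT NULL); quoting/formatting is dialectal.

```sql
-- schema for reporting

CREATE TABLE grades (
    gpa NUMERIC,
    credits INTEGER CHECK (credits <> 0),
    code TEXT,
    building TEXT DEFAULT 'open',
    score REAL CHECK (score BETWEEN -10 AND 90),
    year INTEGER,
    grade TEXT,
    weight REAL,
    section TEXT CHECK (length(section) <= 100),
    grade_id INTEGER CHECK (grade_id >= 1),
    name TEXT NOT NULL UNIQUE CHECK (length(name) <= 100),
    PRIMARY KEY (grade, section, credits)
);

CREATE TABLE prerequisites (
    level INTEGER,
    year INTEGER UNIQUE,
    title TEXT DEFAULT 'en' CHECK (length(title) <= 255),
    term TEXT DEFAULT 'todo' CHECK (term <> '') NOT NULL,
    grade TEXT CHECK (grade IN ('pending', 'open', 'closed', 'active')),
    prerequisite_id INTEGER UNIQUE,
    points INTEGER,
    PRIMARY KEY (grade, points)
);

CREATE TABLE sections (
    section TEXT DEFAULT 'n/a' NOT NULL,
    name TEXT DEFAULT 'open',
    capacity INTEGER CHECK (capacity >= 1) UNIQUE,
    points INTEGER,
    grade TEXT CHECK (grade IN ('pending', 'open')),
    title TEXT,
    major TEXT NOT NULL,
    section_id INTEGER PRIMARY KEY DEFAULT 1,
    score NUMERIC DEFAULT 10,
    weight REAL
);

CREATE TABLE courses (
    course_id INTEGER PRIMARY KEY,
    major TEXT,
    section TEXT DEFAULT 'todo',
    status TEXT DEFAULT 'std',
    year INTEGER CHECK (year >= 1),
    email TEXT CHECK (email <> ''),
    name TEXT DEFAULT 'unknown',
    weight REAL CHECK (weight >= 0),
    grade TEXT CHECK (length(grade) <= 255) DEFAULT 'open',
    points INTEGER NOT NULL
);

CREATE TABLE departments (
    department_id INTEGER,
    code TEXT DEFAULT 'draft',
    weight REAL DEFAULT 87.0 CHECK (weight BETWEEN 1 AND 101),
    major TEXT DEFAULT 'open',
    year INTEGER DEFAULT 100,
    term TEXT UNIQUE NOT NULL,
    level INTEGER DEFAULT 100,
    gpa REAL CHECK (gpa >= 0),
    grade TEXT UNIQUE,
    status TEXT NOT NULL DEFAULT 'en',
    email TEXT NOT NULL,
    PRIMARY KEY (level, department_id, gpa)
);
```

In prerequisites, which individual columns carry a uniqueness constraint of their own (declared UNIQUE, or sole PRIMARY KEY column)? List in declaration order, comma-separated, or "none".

year, prerequisite_id

- level: no UNIQUE or single-column PK constraint.
- year: declared UNIQUE → unique.
- title: no UNIQUE or single-column PK constraint.
- term: no UNIQUE or single-column PK constraint.
- grade: part of a composite PRIMARY KEY — only the tuple is unique, not this column on its own.
- prerequisite_id: declared UNIQUE → unique.
- points: part of a composite PRIMARY KEY — only the tuple is unique, not this column on its own.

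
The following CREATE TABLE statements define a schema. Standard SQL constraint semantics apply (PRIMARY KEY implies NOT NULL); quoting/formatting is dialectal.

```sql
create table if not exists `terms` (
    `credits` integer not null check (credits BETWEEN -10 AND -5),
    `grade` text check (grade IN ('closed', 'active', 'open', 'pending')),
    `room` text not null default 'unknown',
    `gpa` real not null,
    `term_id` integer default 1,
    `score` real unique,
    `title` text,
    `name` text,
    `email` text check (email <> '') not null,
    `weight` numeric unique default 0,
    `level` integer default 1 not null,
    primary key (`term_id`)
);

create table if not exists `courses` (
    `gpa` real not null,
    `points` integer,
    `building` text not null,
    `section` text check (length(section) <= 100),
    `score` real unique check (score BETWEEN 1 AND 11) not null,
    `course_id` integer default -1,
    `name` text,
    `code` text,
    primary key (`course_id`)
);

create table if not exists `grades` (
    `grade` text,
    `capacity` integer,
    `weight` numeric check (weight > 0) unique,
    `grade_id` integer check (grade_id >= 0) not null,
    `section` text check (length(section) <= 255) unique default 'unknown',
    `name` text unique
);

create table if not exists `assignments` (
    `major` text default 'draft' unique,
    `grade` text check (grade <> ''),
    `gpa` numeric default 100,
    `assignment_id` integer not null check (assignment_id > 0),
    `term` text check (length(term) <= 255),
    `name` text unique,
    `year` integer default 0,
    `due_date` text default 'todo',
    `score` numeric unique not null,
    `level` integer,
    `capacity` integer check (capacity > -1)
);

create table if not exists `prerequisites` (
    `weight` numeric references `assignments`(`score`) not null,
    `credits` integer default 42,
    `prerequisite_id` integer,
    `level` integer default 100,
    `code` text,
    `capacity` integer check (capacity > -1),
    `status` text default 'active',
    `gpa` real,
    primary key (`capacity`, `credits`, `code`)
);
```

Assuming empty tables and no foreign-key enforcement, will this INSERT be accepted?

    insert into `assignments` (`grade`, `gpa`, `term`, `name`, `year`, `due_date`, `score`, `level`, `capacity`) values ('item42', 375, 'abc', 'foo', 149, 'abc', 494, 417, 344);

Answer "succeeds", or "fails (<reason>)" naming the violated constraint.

assignment_id is omitted from the column list and has no DEFAULT, so it would receive NULL.
But assignment_id is declared NOT NULL.

fails (NOT NULL on assignment_id)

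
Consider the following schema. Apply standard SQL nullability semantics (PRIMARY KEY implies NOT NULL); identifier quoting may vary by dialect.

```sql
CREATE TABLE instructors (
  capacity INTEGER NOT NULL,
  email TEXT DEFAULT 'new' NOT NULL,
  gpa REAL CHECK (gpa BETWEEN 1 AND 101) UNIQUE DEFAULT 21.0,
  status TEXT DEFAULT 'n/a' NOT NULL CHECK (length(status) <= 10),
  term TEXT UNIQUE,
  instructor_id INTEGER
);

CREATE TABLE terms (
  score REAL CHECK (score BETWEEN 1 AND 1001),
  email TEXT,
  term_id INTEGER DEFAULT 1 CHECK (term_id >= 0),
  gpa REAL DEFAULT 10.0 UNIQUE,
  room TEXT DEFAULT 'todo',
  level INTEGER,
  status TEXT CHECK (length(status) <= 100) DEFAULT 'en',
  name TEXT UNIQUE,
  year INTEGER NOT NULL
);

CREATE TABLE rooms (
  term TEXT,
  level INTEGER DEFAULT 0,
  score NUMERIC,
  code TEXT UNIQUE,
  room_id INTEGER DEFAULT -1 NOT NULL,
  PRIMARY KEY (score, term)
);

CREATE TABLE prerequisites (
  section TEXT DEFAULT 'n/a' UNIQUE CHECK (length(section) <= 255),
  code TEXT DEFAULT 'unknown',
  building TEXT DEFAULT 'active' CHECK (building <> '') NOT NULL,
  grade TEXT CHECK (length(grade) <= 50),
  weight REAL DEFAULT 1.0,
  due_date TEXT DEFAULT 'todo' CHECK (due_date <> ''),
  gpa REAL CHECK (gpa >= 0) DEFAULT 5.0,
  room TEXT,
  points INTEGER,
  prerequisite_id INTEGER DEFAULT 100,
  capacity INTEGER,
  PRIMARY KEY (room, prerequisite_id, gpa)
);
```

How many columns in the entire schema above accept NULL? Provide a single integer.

20

instructors: 3 nullable (gpa, term, instructor_id — PK none and explicit NOT NULL columns excluded).
terms: 8 nullable (score, email, term_id, gpa, room, level, status, name — PK none and explicit NOT NULL columns excluded).
rooms: 2 nullable (level, code — PK (score, term) and explicit NOT NULL columns excluded).
prerequisites: 7 nullable (section, code, grade, weight, due_date, points, capacity — PK (room, prerequisite_id, gpa) and explicit NOT NULL columns excluded).
Total: 3 + 8 + 2 + 7 = 20.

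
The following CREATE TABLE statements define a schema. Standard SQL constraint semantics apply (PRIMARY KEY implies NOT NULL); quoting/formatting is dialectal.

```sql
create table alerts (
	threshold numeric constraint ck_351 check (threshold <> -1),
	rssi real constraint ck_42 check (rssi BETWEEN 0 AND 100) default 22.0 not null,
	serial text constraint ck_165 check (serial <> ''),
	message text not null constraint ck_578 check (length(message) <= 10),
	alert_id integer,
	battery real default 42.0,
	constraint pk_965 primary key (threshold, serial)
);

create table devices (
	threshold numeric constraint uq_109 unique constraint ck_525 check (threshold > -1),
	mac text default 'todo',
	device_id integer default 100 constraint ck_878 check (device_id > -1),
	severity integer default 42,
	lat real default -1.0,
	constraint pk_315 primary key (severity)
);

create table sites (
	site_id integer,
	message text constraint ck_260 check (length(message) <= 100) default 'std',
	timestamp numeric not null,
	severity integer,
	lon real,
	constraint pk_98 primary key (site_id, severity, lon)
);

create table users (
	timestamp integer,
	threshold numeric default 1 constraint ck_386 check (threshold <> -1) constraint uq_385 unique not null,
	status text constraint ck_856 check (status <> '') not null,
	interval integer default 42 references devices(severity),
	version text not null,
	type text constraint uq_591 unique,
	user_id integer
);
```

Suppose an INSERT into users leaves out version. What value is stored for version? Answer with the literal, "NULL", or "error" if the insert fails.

version has no DEFAULT clause.
Omitting it would insert NULL, but it is declared NOT NULL, so the INSERT fails.

error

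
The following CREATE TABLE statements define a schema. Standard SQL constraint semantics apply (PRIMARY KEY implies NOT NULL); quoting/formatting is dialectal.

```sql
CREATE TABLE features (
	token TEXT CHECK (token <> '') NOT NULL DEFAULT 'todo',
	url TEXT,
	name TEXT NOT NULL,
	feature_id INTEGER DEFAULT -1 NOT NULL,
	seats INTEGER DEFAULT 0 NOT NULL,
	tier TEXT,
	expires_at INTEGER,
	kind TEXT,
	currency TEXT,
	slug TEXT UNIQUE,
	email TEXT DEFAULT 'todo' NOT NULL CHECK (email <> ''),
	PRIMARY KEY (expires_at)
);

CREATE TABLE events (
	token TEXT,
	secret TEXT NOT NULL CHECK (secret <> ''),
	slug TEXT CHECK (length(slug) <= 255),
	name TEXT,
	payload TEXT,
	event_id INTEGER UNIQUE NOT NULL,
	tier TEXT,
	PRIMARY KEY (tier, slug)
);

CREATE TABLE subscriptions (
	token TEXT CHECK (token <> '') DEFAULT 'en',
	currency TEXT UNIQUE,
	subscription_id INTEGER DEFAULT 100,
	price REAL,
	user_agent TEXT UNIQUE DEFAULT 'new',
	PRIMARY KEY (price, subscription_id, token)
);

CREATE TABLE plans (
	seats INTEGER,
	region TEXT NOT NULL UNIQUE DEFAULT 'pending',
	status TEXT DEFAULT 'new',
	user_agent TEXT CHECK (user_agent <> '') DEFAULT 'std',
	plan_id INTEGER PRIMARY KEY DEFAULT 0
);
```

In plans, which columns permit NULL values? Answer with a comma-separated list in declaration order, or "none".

seats, status, user_agent

- seats: no NOT NULL constraint applies → nullable.
- region: declared NOT NULL → not nullable.
- status: DEFAULT only fills an omitted column; an explicit NULL is still allowed → nullable.
- user_agent: CHECK does not forbid NULL (a CHECK constraint passes when its expression is NULL) → nullable.
- plan_id: part of the PRIMARY KEY, which implies NOT NULL → not nullable.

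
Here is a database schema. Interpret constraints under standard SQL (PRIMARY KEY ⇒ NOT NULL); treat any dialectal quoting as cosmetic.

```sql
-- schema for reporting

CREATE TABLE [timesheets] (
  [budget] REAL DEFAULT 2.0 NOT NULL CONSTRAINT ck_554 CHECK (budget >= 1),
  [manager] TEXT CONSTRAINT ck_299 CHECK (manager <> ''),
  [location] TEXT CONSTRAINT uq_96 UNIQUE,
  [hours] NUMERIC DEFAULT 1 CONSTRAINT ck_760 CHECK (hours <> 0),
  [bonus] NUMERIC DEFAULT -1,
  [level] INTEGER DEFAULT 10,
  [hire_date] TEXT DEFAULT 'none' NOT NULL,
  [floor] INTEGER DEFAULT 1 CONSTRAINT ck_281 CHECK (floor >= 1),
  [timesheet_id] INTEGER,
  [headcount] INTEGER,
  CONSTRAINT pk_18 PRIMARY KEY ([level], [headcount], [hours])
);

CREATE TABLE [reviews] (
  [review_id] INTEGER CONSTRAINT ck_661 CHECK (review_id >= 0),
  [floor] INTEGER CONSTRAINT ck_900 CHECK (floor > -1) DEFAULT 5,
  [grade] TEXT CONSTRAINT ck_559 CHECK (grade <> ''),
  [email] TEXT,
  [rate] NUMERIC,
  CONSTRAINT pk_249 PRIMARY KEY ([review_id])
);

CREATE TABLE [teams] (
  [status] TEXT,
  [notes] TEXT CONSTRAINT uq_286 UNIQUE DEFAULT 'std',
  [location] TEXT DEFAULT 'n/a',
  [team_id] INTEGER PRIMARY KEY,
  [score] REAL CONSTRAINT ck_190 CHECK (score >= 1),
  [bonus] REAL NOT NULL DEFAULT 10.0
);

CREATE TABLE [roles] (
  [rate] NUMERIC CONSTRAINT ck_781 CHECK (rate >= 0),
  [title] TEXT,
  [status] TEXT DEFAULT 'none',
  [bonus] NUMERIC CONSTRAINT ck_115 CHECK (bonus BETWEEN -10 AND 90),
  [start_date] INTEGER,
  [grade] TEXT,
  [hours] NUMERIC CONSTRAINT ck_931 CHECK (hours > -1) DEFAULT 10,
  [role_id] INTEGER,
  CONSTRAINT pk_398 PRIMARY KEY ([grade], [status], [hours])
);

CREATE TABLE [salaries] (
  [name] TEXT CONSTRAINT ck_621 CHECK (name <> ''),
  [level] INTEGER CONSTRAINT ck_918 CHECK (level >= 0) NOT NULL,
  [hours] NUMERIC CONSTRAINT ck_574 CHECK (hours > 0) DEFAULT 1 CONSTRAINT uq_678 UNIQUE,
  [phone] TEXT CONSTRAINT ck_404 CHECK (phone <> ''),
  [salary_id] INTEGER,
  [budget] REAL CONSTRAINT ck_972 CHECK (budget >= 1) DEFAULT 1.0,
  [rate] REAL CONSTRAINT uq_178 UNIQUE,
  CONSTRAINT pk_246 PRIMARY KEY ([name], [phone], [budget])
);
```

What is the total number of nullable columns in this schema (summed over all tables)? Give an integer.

timesheets: 5 nullable (manager, location, bonus, floor, timesheet_id — PK (level, headcount, hours) and explicit NOT NULL columns excluded).
reviews: 4 nullable (floor, grade, email, rate — PK (review_id) and explicit NOT NULL columns excluded).
teams: 4 nullable (status, notes, location, score — PK (team_id) and explicit NOT NULL columns excluded).
roles: 5 nullable (rate, title, bonus, start_date, role_id — PK (grade, status, hours) and explicit NOT NULL columns excluded).
salaries: 3 nullable (hours, salary_id, rate — PK (name, phone, budget) and explicit NOT NULL columns excluded).
Total: 5 + 4 + 4 + 5 + 3 = 21.

21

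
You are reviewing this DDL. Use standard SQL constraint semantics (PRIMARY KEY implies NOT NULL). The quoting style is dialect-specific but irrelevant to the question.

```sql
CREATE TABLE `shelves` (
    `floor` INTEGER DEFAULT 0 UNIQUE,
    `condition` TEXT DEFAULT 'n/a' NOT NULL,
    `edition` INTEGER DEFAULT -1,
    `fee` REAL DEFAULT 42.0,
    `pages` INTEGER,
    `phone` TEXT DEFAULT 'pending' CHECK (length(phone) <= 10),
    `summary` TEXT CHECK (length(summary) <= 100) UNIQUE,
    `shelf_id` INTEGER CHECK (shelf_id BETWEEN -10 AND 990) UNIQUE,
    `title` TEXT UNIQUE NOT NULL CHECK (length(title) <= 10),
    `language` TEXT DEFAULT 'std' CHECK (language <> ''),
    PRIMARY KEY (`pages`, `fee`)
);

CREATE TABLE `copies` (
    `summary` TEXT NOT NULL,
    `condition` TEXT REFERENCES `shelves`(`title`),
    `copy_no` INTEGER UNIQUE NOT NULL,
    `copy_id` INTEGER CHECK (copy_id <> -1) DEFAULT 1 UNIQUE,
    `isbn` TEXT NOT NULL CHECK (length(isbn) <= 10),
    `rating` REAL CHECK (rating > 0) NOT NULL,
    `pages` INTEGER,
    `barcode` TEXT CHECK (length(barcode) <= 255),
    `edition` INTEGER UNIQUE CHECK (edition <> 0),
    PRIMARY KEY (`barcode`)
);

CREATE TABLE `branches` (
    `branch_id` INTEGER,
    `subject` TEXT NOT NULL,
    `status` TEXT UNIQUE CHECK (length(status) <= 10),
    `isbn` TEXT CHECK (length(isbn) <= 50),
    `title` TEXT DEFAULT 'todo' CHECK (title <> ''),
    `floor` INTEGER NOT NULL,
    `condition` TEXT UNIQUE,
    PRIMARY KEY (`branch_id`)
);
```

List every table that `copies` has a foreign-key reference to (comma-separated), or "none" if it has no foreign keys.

- condition REFERENCES shelves(title).

shelves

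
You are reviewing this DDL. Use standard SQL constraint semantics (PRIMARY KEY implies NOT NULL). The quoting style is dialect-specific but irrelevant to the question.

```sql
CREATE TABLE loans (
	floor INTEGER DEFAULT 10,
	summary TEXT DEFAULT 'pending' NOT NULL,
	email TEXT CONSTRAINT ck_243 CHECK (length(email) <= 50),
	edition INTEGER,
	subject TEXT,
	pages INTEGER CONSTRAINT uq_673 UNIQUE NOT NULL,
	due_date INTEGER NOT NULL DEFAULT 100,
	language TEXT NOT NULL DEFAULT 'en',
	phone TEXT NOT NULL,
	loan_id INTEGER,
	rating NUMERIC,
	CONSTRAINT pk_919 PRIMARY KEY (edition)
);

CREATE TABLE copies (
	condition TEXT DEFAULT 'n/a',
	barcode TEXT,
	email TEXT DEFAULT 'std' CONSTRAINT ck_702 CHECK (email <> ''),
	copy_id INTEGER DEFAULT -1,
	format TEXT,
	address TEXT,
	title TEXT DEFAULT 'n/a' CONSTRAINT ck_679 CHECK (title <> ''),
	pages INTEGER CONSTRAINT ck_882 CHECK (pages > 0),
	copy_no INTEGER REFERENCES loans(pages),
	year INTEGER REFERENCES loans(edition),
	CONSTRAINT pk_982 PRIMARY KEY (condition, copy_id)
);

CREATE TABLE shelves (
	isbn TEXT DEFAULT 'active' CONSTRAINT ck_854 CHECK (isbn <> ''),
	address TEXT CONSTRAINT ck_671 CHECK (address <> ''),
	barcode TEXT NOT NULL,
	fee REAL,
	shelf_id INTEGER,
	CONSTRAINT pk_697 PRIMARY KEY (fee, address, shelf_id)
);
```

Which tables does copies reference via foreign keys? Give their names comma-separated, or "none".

- copy_no REFERENCES loans(pages).
- year REFERENCES loans(edition).

loans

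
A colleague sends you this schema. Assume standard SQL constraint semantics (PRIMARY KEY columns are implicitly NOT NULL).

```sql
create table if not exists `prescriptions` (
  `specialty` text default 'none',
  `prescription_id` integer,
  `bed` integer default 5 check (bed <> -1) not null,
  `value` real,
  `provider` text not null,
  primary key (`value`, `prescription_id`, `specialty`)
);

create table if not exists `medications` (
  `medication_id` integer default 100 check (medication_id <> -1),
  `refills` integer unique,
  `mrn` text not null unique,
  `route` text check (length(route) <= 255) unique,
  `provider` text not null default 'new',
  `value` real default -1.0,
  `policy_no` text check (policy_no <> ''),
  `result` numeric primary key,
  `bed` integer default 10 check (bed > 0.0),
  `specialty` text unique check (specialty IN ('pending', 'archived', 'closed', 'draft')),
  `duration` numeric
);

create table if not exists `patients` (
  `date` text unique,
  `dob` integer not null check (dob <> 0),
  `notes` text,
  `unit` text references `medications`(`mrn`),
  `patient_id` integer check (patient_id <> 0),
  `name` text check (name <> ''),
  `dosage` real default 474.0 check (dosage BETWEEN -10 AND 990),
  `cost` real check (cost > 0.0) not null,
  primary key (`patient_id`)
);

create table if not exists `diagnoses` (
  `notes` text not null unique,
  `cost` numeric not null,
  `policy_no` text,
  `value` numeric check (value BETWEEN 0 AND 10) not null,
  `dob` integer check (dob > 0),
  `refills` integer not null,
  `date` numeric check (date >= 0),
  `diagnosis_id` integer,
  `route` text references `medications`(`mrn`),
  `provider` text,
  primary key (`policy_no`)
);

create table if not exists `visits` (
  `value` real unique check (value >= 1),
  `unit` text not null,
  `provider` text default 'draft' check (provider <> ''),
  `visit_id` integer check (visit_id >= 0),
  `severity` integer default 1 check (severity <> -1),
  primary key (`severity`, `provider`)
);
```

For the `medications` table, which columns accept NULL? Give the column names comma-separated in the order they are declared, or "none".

medication_id, refills, route, value, policy_no, bed, specialty, duration

- medication_id: CHECK does not forbid NULL (a CHECK constraint passes when its expression is NULL) → nullable.
- refills: UNIQUE does not imply NOT NULL → nullable.
- mrn: declared NOT NULL → not nullable.
- route: CHECK does not forbid NULL (a CHECK constraint passes when its expression is NULL) → nullable.
- provider: declared NOT NULL → not nullable.
- value: DEFAULT only fills an omitted column; an explicit NULL is still allowed → nullable.
- policy_no: CHECK does not forbid NULL (a CHECK constraint passes when its expression is NULL) → nullable.
- result: part of the PRIMARY KEY, which implies NOT NULL → not nullable.
- bed: CHECK does not forbid NULL (a CHECK constraint passes when its expression is NULL) → nullable.
- specialty: CHECK does not forbid NULL (a CHECK constraint passes when its expression is NULL) → nullable.
- duration: no NOT NULL constraint applies → nullable.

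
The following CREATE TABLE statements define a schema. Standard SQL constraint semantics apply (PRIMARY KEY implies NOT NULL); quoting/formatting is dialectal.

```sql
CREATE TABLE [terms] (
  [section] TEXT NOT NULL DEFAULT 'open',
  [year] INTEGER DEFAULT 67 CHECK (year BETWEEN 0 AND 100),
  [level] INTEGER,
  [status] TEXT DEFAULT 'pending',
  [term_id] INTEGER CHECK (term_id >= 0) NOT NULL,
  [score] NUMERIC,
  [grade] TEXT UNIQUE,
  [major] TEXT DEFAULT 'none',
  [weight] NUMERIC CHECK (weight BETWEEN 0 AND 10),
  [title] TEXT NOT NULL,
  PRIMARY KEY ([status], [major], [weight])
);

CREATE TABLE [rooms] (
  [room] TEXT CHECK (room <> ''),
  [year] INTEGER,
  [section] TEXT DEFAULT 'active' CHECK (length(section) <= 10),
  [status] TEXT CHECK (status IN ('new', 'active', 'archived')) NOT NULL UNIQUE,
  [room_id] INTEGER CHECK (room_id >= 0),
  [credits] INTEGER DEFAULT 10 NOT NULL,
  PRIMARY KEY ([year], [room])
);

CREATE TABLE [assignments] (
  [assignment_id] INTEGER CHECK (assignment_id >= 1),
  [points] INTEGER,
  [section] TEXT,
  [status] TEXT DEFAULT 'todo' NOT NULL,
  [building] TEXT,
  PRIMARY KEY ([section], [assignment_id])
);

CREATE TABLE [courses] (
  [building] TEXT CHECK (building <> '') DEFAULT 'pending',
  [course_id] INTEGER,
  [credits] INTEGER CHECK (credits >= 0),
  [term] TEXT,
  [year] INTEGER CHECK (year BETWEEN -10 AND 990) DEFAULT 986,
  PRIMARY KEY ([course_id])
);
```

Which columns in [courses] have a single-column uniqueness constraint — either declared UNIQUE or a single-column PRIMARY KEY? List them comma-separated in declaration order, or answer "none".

course_id

- building: no UNIQUE or single-column PK constraint.
- course_id: single-column PRIMARY KEY → unique.
- credits: no UNIQUE or single-column PK constraint.
- term: no UNIQUE or single-column PK constraint.
- year: no UNIQUE or single-column PK constraint.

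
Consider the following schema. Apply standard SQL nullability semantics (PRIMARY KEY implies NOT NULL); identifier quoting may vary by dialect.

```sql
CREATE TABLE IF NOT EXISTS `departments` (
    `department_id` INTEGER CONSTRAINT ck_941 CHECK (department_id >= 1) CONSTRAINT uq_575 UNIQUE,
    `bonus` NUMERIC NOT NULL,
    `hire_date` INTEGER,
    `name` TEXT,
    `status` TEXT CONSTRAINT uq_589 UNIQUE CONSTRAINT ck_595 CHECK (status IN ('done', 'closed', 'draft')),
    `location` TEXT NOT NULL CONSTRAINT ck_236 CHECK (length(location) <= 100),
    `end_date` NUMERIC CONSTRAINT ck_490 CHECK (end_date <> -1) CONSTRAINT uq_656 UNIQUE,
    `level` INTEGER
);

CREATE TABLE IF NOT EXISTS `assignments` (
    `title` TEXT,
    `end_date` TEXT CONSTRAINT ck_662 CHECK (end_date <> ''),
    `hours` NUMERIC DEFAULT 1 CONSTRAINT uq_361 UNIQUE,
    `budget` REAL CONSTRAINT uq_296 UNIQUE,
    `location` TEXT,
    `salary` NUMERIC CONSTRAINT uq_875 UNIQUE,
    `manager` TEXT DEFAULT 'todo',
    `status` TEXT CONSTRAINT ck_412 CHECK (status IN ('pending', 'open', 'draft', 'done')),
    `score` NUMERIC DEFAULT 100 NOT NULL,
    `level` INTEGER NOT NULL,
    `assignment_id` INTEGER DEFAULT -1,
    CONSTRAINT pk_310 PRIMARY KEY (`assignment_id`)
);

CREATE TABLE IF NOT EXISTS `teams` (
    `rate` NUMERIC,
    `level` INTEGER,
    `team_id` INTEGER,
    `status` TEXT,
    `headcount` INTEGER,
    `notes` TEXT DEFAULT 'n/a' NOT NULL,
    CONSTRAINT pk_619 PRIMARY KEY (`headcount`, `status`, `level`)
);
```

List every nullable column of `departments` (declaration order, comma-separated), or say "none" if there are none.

- department_id: CHECK does not forbid NULL (a CHECK constraint passes when its expression is NULL) → nullable.
- bonus: declared NOT NULL → not nullable.
- hire_date: no NOT NULL constraint applies → nullable.
- name: no NOT NULL constraint applies → nullable.
- status: CHECK does not forbid NULL (a CHECK constraint passes when its expression is NULL) → nullable.
- location: declared NOT NULL → not nullable.
- end_date: CHECK does not forbid NULL (a CHECK constraint passes when its expression is NULL) → nullable.
- level: no NOT NULL constraint applies → nullable.

department_id, hire_date, name, status, end_date, level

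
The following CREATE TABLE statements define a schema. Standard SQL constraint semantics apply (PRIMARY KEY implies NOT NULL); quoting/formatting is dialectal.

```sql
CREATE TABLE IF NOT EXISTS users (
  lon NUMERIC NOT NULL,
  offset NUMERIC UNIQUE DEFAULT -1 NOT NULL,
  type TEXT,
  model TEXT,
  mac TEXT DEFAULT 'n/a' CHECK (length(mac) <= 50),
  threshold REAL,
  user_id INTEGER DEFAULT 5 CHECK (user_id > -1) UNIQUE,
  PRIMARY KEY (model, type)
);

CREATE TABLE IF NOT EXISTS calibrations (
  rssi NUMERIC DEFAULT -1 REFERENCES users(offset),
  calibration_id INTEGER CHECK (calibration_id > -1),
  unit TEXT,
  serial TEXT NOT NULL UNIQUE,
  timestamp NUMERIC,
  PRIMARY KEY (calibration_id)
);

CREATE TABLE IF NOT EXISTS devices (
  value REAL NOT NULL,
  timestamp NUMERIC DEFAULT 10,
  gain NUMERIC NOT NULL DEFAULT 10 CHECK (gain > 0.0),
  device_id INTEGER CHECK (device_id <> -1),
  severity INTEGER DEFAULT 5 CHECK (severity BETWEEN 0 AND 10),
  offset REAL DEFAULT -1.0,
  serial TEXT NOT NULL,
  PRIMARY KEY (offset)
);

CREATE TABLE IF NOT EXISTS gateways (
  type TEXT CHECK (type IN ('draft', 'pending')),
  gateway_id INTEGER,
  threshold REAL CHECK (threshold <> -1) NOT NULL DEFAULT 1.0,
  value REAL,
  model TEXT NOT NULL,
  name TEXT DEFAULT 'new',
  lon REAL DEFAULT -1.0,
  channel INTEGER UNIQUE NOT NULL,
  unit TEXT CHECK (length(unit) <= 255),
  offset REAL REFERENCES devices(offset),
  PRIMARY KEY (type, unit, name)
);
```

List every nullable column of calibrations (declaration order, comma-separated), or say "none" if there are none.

- rssi: a foreign key column may be NULL unless separately constrained → nullable.
- calibration_id: part of the PRIMARY KEY, which implies NOT NULL → not nullable.
- unit: no NOT NULL constraint applies → nullable.
- serial: declared NOT NULL → not nullable.
- timestamp: no NOT NULL constraint applies → nullable.

rssi, unit, timestamp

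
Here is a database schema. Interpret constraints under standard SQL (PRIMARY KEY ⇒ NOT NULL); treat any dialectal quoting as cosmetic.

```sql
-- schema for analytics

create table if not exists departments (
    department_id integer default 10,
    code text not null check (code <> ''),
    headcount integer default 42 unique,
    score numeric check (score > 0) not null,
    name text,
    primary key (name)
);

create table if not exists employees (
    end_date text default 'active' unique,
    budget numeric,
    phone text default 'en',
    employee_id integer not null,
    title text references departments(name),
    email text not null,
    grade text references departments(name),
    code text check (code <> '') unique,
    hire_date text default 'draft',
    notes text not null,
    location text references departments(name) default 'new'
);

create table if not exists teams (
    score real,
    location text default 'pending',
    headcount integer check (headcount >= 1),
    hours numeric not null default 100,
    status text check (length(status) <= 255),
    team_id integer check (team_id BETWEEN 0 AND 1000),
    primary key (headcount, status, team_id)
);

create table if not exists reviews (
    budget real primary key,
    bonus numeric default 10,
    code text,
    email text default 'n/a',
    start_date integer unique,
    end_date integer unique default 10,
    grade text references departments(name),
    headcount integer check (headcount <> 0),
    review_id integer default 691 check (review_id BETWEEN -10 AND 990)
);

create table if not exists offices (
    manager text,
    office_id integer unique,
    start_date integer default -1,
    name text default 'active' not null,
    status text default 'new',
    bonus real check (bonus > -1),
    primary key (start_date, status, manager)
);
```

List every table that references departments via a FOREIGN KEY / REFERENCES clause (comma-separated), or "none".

employees, reviews

- employees.title references departments(name).
- employees.grade references departments(name).
- employees.location references departments(name).
- reviews.grade references departments(name).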